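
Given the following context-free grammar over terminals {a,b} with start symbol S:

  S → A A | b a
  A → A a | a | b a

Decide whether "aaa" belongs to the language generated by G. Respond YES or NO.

Convert to CNF:
  S -> A A | T1 T0
  A -> A T0 | T1 T0 | a
  T0 -> a
  T1 -> b

CYK fill:
  [0..0]={A,T0}  "a"  orig:{A}
  [1..1]={A,T0}  "a"  orig:{A}
  [2..2]={A,T0}  "a"  orig:{A}
  [0..1]={A,S}  "aa"
  [1..2]={A,S}  "aa"
  [0..2]={A,S}  "aaa"

S ∈ T[0,2] ⇒ YES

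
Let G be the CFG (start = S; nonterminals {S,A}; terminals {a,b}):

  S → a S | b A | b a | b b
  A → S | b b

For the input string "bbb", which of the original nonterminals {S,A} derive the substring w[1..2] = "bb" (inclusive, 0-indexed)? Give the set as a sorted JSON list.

Convert to CNF:
  S -> T0 S | T1 A | T1 T0 | T1 T1
  A -> T0 S | T1 A | T1 T0 | T1 T1
  T0 -> a
  T1 -> b

CYK table (by increasing span) — only the sub-triangle for w[1..2]:
  [1..1]={T1}  "b"  orig:{}
  [2..2]={T1}  "b"  orig:{}
  [1..2]={A,S}  "bb"

Original NTs in T[1,2] deriving "bb": ["A", "S"]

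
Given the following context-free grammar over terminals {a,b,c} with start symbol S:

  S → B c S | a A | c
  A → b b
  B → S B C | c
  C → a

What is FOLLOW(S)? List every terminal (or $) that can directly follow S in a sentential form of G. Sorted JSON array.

FIRST iteration:
[1]
  A via A→b b: +{b}
  B via B→c: +{c}
  C via C→a: +{a}
  S via S→B c S: +{c}
  S via S→a A: +{a}
  S: {a,c}  A: {b}  B: {c}  C: {a}
[2]
  B via B→S B C: +{a}
  S: {a,c}  A: {b}  B: {a,c}  C: {a}
[3] (stable)
  S: {a,c}  A: {b}  B: {a,c}  C: {a}

FOLLOW sets:
initialize: $ ∈ FOLLOW(S)
iter 1:
  B→S B C: FOLLOW(S) ⊇ FIRST(B) = {a,c}; new: +{a,c}
  B→S B C: FOLLOW(B) ⊇ FIRST(C) = {a}; new: +{a}
  B→S B C: FOLLOW(C) ⊇ FOLLOW(B) ⊇ {a}; new: +{a}
  S→B c S: FOLLOW(B) ⊇ FIRST(c) = {c}; new: +{c}
  S→a A: FOLLOW(A) ⊇ FOLLOW(S) ⊇ {$,a,c}; new: +{$,a,c}
  FOLLOW[S]={$,a,c}  FOLLOW[A]={$,a,c}  FOLLOW[B]={a,c}  FOLLOW[C]={a}
iter 2:
  B→S B C: FOLLOW(C) ⊇ FOLLOW(B) ⊇ {a,c}; new: +{c}
  FOLLOW[S]={$,a,c}  FOLLOW[A]={$,a,c}  FOLLOW[B]={a,c}  FOLLOW[C]={a,c}
iter 3: — fixpoint
  FOLLOW[S]={$,a,c}  FOLLOW[A]={$,a,c}  FOLLOW[B]={a,c}  FOLLOW[C]={a,c}

FOLLOW(S) = ["$", "a", "c"]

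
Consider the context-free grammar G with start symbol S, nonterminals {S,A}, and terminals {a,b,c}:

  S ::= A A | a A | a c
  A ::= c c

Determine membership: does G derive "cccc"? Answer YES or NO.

Convert to CNF:
  S -> A A | T1 A | T1 T0
  A -> T0 T0
  T0 -> c
  T1 -> a

CYK table (by increasing span):
  cell(0,0) c: {T0}  orig:{}
  cell(1,1) c: {T0}  orig:{}
  cell(2,2) c: {T0}  orig:{}
  cell(3,3) c: {T0}  orig:{}
  cell(0,1) cc: {A}
  cell(1,2) cc: {A}
  cell(2,3) cc: {A}
  cell(0,2) ccc: ∅
  cell(1,3) ccc: ∅
  cell(0,3) cccc: {S}

S ∈ T[0,3] ⇒ YES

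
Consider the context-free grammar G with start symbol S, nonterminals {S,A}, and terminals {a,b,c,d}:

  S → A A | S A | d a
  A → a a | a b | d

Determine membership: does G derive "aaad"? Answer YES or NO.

Convert to CNF:
  S -> A A | S A | T2 T0
  A -> T0 T0 | T0 T1 | d
  T0 -> a
  T1 -> b
  T2 -> d

CYK table (by increasing span):
  T[0,0] 'a' = {T0}  orig:{}
  T[1,1] 'a' = {T0}  orig:{}
  T[2,2] 'a' = {T0}  orig:{}
  T[3,3] 'd' = {A,T2}  orig:{A}
  T[0,1] 'aa' = {A}
  T[1,2] 'aa' = {A}
  T[2,3] 'ad' = ∅
  T[0,2] 'aaa' = ∅
  T[1,3] 'aad' = {S}
  T[0,3] 'aaad' = ∅

S ∉ T[0,3] ⇒ NO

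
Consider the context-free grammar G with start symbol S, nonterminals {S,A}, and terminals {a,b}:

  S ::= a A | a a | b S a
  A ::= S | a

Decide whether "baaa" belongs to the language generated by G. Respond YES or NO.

Convert to CNF:
  S -> T0 A | T0 T0 | T1 X3
  A -> T0 A | T0 T0 | T1 X2 | a
  T0 -> a
  T1 -> b
  X2 -> S T0
  X3 -> S T0

CYK fill:
  cell(0,0) b: {T1}  orig:{}
  cell(1,1) a: {A,T0}  orig:{A}
  cell(2,2) a: {A,T0}  orig:{A}
  cell(3,3) a: {A,T0}  orig:{A}
  cell(0,1) ba: ∅
  cell(1,2) aa: {A,S}
  cell(2,3) aa: {A,S}
  cell(0,2) baa: ∅
  cell(1,3) aaa: {A,S,X2,X3}  orig:{A,S}
  cell(0,3) baaa: {A,S}

S ∈ T[0,3] ⇒ YES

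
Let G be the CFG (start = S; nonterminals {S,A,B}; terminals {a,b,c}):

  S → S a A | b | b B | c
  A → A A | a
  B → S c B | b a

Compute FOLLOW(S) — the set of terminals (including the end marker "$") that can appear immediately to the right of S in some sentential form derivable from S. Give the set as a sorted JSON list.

Compute FIRST by fixpoint:
pass 1:
  A via A→a: +{a}
  B via B→b a: +{b}
  S via S→b: +{b}
  S via S→c: +{c}
  S: {b,c}  A: {a}  B: {b}
pass 2:
  B via B→S c B: +{c}
  S: {b,c}  A: {a}  B: {b,c}
pass 3: (stable)
  S: {b,c}  A: {a}  B: {b,c}

FOLLOW sets:
seed FOLLOW(S) with $
round 1:
  A→A A: FOLLOW(A) ⊇ FIRST(A) = {a}; new: +{a}
  B→S c B: FOLLOW(S) ⊇ FIRST(c) = {c}; new: +{c}
  S→S a A: FOLLOW(S) ⊇ FIRST(a) = {a}; new: +{a}
  S→S a A: FOLLOW(A) ⊇ FOLLOW(S) ⊇ {$,a,c}; new: +{$,c}
  S→b B: FOLLOW(B) ⊇ FOLLOW(S) ⊇ {$,a,c}; new: +{$,a,c}
  S: {$,a,c}  A: {$,a,c}  B: {$,a,c}
round 2: (no change)
  S: {$,a,c}  A: {$,a,c}  B: {$,a,c}

FOLLOW(S) = ["$", "a", "c"]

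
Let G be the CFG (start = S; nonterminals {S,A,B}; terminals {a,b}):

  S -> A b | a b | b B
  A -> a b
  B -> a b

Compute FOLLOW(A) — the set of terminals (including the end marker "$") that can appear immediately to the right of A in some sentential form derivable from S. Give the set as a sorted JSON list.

FIRST sets, iterate to fixpoint:
[1]
  A via A→a b: +{a}
  B via B→a b: +{a}
  S via S→A b: +{a}
  S via S→b B: +{b}
  FIRST(S)={a,b}  FIRST(A)={a}  FIRST(B)={a}
[2] — fixpoint
  FIRST(S)={a,b}  FIRST(A)={a}  FIRST(B)={a}

FOLLOW sets:
seed FOLLOW(S) with $
round 1:
  S→A b: FOLLOW(A) ⊇ FIRST(b) = {b}; new: +{b}
  S→b B: FOLLOW(B) ⊇ FOLLOW(S) ⊇ {$}; new: +{$}
  FOLLOW[S]={$}  FOLLOW[A]={b}  FOLLOW[B]={$}
round 2: done
  FOLLOW[S]={$}  FOLLOW[A]={b}  FOLLOW[B]={$}

FOLLOW(A) = ["b"]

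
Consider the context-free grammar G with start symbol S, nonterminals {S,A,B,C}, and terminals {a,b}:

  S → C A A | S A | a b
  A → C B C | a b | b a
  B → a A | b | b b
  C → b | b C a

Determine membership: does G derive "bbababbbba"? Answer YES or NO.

Convert to CNF:
  S -> C X4 | S A | T0 T1
  A -> C X2 | T0 T1 | T1 T0
  B -> T0 A | T1 T1 | b
  C -> T1 X3 | b
  T0 -> a
  T1 -> b
  X2 -> B C
  X3 -> C T0
  X4 -> A A

Fill CYK table bottom-up:
  T[0,0] 'b' = {B,C,T1}  orig:{B,C}
  T[1,1] 'b' = {B,C,T1}  orig:{B,C}
  T[2,2] 'a' = {T0}  orig:{}
  T[3,3] 'b' = {B,C,T1}  orig:{B,C}
  T[4,4] 'a' = {T0}  orig:{}
  T[5,5] 'b' = {B,C,T1}  orig:{B,C}
  T[6,6] 'b' = {B,C,T1}  orig:{B,C}
  T[7,7] 'b' = {B,C,T1}  orig:{B,C}
  T[8,8] 'b' = {B,C,T1}  orig:{B,C}
  T[9,9] 'a' = {T0}  orig:{}
  T[0,1] 'bb' = {B,X2}  orig:{B}
  T[1,2] 'ba' = {A,X3}  orig:{A}
  T[2,3] 'ab' = {A,S}
  T[3,4] 'ba' = {A,X3}  orig:{A}
  T[4,5] 'ab' = {A,S}
  T[5,6] 'bb' = {B,X2}  orig:{B}
  T[6,7] 'bb' = {B,X2}  orig:{B}
  T[7,8] 'bb' = {B,X2}  orig:{B}
  T[8,9] 'ba' = {A,X3}  orig:{A}
  T[0,2] 'bba' = {C}
  T[1,3] 'bab' = ∅
  T[2,4] 'aba' = {B}
  T[3,5] 'bab' = ∅
  T[4,6] 'abb' = ∅
  T[5,7] 'bbb' = {A,X2}  orig:{A}
  T[6,8] 'bbb' = {A,X2}  orig:{A}
  T[7,9] 'bba' = {C}
  T[0,3] 'bbab' = ∅
  T[1,4] 'baba' = {X4}  orig:{}
  T[2,5] 'abab' = {S,X2,X4}  orig:{S}
  T[3,6] 'babb' = ∅
  T[4,7] 'abbb' = {B}
  T[5,8] 'bbbb' = {A}
  T[6,9] 'bbba' = {X2}  orig:{}
  T[0,4] 'bbaba' = {S}
  T[1,5] 'babab' = {A,S}
  T[2,6] 'ababb' = ∅
  T[3,7] 'babbb' = {X4}  orig:{}
  T[4,8] 'abbbb' = {B,S,X2,X4}  orig:{B,S}
  T[5,9] 'bbbba' = {A,X2,X4}  orig:{A}
  T[0,5] 'bbabab' = ∅
  T[1,6] 'bababb' = ∅
  T[2,7] 'ababbb' = ∅
  T[3,8] 'babbbb' = {A,S,X4}  orig:{A,S}
  T[4,9] 'abbbba' = {B}
  T[0,6] 'bbababb' = ∅
  T[1,7] 'bababbb' = ∅
  T[2,8] 'ababbbb' = {B,S}
  T[3,9] 'babbbba' = {X4}  orig:{}
  T[0,7] 'bbababbb' = {S}
  T[1,8] 'bababbbb' = {S,X4}  orig:{S}
  T[2,9] 'ababbbba' = ∅
  T[0,8] 'bbababbbb' = {S}
  T[1,9] 'bababbbba' = ∅
  T[0,9] 'bbababbbba' = {S}

S ∈ T[0,9] ⇒ YES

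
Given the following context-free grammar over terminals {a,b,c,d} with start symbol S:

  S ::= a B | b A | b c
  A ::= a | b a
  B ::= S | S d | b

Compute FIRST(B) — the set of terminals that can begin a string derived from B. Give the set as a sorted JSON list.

FIRST sets, iterate to fixpoint:
iter 1:
  A via A→a: +{a}
  A via A→b a: +{b}
  B via B→b: +{b}
  S via S→a B: +{a}
  S via S→b A: +{b}
  FIRST[S]={a,b}  FIRST[A]={a,b}  FIRST[B]={b}
iter 2:
  B via B→S: +{a}
  FIRST[S]={a,b}  FIRST[A]={a,b}  FIRST[B]={a,b}
iter 3: done
  FIRST[S]={a,b}  FIRST[A]={a,b}  FIRST[B]={a,b}

FIRST(B) = ["a", "b"]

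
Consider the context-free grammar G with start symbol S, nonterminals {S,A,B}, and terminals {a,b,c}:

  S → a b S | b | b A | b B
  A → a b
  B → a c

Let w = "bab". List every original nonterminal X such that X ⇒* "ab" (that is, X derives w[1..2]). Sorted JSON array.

CNF form of G:
  S -> T0 X3 | T1 A | T1 B | b
  A -> T0 T1
  B -> T0 T2
  T0 -> a
  T1 -> b
  T2 -> c
  X3 -> T1 S

CYK fill — only the sub-triangle for w[1..2]:
  cell(1,1) a: {T0}  orig:{}
  cell(2,2) b: {S,T1}  orig:{S}
  cell(1,2) ab: {A}

Original NTs in T[1,2] deriving "ab": ["A"]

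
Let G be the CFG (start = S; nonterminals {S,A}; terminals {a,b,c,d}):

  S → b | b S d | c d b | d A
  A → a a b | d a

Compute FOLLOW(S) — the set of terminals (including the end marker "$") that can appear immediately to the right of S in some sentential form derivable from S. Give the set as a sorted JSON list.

FIRST sets, iterate to fixpoint:
iter 1:
  A via A→a a b: +{a}
  A via A→d a: +{d}
  S via S→b: +{b}
  S via S→c d b: +{c}
  S via S→d A: +{d}
  S: {b,c,d}  A: {a,d}
iter 2: — fixpoint
  S: {b,c,d}  A: {a,d}

FOLLOW sets:
initialize: $ ∈ FOLLOW(S)
iter 1:
  S→b S d: FOLLOW(S) ⊇ FIRST(d) = {d}; new: +{d}
  S→d A: FOLLOW(A) ⊇ FOLLOW(S) ⊇ {$,d}; new: +{$,d}
  S: {$,d}  A: {$,d}
iter 2: (stable)
  S: {$,d}  A: {$,d}

FOLLOW(S) = ["$", "d"]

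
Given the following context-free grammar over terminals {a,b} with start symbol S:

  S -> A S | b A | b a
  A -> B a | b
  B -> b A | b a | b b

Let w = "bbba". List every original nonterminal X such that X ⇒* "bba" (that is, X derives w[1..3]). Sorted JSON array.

Convert to CNF:
  S -> A S | T1 A | T1 T0
  A -> B T0 | b
  B -> T1 A | T1 T0 | T1 T1
  T0 -> a
  T1 -> b

CYK table (by increasing span), restricted to cells inside w[1..3]:
  cell(1,1) b: {A,T1}  orig:{A}
  cell(2,2) b: {A,T1}  orig:{A}
  cell(3,3) a: {T0}  orig:{}
  cell(1,2) bb: {B,S}
  cell(2,3) ba: {B,S}
  cell(1,3) bba: {A,S}

Original NTs in T[1,3] deriving "bba": ["A", "S"]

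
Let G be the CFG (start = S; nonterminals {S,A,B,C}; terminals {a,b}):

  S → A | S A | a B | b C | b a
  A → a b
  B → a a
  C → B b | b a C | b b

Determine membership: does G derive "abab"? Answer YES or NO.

CNF form of G:
  S -> S A | T0 B | T0 T1 | T1 C | T1 T0
  A -> T0 T1
  B -> T0 T0
  C -> B T1 | T1 T1 | T1 X2
  T0 -> a
  T1 -> b
  X2 -> T0 C

Fill CYK table bottom-up:
  cell(0,0) a: {T0}  orig:{}
  cell(1,1) b: {T1}  orig:{}
  cell(2,2) a: {T0}  orig:{}
  cell(3,3) b: {T1}  orig:{}
  cell(0,1) ab: {A,S}
  cell(1,2) ba: {S}
  cell(2,3) ab: {A,S}
  cell(0,2) aba: ∅
  cell(1,3) bab: ∅
  cell(0,3) abab: {S}

S ∈ T[0,3] ⇒ YES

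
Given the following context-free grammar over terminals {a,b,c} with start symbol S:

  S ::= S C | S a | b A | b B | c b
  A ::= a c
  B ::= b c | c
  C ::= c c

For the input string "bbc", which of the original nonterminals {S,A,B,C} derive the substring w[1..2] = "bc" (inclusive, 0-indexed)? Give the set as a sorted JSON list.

Convert to CNF:
  S -> S C | S T0 | T1 T2 | T2 A | T2 B
  A -> T0 T1
  B -> T2 T1 | c
  C -> T1 T1
  T0 -> a
  T1 -> c
  T2 -> b

CYK fill, restricted to cells inside w[1..2]:
  [1..1]={T2}  "b"  orig:{}
  [2..2]={B,T1}  "c"  orig:{B}
  [1..2]={B,S}  "bc"

Original NTs in T[1,2] deriving "bc": ["B", "S"]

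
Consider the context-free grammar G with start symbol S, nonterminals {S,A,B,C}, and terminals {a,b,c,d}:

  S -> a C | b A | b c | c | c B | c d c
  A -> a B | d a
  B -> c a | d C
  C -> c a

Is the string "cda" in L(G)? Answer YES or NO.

Convert to CNF:
  S -> T0 C | T2 B | T2 X4 | T3 A | T3 T2 | c
  A -> T0 B | T1 T0
  B -> T1 C | T2 T0
  C -> T2 T0
  T0 -> a
  T1 -> d
  T2 -> c
  T3 -> b
  X4 -> T1 T2

CYK fill:
  [0..0]={S,T2}  "c"  orig:{S}
  [1..1]={T1}  "d"  orig:{}
  [2..2]={T0}  "a"  orig:{}
  [0..1]=∅  "cd"
  [1..2]={A}  "da"
  [0..2]=∅  "cda"

S ∉ T[0,2] ⇒ NO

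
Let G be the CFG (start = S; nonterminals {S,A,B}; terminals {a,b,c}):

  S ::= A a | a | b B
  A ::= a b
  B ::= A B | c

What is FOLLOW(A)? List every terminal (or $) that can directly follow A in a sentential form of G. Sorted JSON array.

Compute FIRST by fixpoint:
round 1:
  A via A→a b: +{a}
  B via B→A B: +{a}
  B via B→c: +{c}
  S via S→A a: +{a}
  S via S→b B: +{b}
  FIRST[S]={a,b}  FIRST[A]={a}  FIRST[B]={a,c}
round 2: done
  FIRST[S]={a,b}  FIRST[A]={a}  FIRST[B]={a,c}

FOLLOW iteration:
FOLLOW(S) := {$}
iter 1:
  B→A B: FOLLOW(A) ⊇ FIRST(B) = {a,c}; new: +{a,c}
  S→b B: FOLLOW(B) ⊇ FOLLOW(S) ⊇ {$}; new: +{$}
  S: {$}  A: {a,c}  B: {$}
iter 2: (no change)
  S: {$}  A: {a,c}  B: {$}

FOLLOW(A) = ["a", "c"]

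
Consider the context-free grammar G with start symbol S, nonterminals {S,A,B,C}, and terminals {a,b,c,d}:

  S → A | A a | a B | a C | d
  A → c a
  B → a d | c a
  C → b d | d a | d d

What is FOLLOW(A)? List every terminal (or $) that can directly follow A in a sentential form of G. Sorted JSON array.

FIRST sets, iterate to fixpoint:
[1]
  A via A→c a: +{c}
  B via B→a d: +{a}
  B via B→c a: +{c}
  C via C→b d: +{b}
  C via C→d a: +{d}
  S via S→A: +{c}
  S via S→a B: +{a}
  S via S→d: +{d}
  FIRST(S)={a,c,d}  FIRST(A)={c}  FIRST(B)={a,c}  FIRST(C)={b,d}
[2] (no change)
  FIRST(S)={a,c,d}  FIRST(A)={c}  FIRST(B)={a,c}  FIRST(C)={b,d}

FOLLOW sets:
FOLLOW(S) := {$}
pass 1:
  S→A: FOLLOW(A) ⊇ FOLLOW(S) ⊇ {$}; new: +{$}
  S→A a: FOLLOW(A) ⊇ FIRST(a) = {a}; new: +{a}
  S→a B: FOLLOW(B) ⊇ FOLLOW(S) ⊇ {$}; new: +{$}
  S→a C: FOLLOW(C) ⊇ FOLLOW(S) ⊇ {$}; new: +{$}
  S: {$}  A: {$,a}  B: {$}  C: {$}
pass 2: (stable)
  S: {$}  A: {$,a}  B: {$}  C: {$}

FOLLOW(A) = ["$", "a"]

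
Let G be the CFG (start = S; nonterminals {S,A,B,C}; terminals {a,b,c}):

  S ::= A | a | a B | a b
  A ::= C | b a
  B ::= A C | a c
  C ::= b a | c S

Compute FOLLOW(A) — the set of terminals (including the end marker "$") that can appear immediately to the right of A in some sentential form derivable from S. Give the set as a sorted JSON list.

FIRST iteration:
round 1:
  A via A→b a: +{b}
  B via B→A C: +{b}
  B via B→a c: +{a}
  C via C→b a: +{b}
  C via C→c S: +{c}
  S via S→A: +{b}
  S via S→a: +{a}
  S: {a,b}  A: {b}  B: {a,b}  C: {b,c}
round 2:
  A via A→C: +{c}
  B via B→A C: +{c}
  S via S→A: +{c}
  S: {a,b,c}  A: {b,c}  B: {a,b,c}  C: {b,c}
round 3: (stable)
  S: {a,b,c}  A: {b,c}  B: {a,b,c}  C: {b,c}

FOLLOW sets:
seed FOLLOW(S) with $
pass 1:
  B→A C: FOLLOW(A) ⊇ FIRST(C) = {b,c}; new: +{b,c}
  S→A: FOLLOW(A) ⊇ FOLLOW(S) ⊇ {$}; new: +{$}
  S→a B: FOLLOW(B) ⊇ FOLLOW(S) ⊇ {$}; new: +{$}
  FOLLOW(S)={$}  FOLLOW(A)={$,b,c}  FOLLOW(B)={$}  FOLLOW(C)={}
pass 2:
  A→C: FOLLOW(C) ⊇ FOLLOW(A) ⊇ {$,b,c}; new: +{$,b,c}
  C→c S: FOLLOW(S) ⊇ FOLLOW(C) ⊇ {$,b,c}; new: +{b,c}
  S→a B: FOLLOW(B) ⊇ FOLLOW(S) ⊇ {$,b,c}; new: +{b,c}
  FOLLOW(S)={$,b,c}  FOLLOW(A)={$,b,c}  FOLLOW(B)={$,b,c}  FOLLOW(C)={$,b,c}
pass 3: (no change)
  FOLLOW(S)={$,b,c}  FOLLOW(A)={$,b,c}  FOLLOW(B)={$,b,c}  FOLLOW(C)={$,b,c}

FOLLOW(A) = ["$", "b", "c"]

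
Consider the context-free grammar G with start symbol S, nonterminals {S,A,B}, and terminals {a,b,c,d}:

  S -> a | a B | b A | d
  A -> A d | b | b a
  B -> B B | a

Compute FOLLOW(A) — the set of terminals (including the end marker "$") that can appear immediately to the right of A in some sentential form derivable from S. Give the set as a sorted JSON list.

Compute FIRST by fixpoint:
iter 1:
  A via A→b: +{b}
  B via B→a: +{a}
  S via S→a: +{a}
  S via S→b A: +{b}
  S via S→d: +{d}
  FIRST(S)={a,b,d}  FIRST(A)={b}  FIRST(B)={a}
iter 2: (no change)
  FIRST(S)={a,b,d}  FIRST(A)={b}  FIRST(B)={a}

FOLLOW iteration:
FOLLOW(S) := {$}
round 1:
  A→A d: FOLLOW(A) ⊇ FIRST(d) = {d}; new: +{d}
  B→B B: FOLLOW(B) ⊇ FIRST(B) = {a}; new: +{a}
  S→a B: FOLLOW(B) ⊇ FOLLOW(S) ⊇ {$}; new: +{$}
  S→b A: FOLLOW(A) ⊇ FOLLOW(S) ⊇ {$}; new: +{$}
  FOLLOW(S)={$}  FOLLOW(A)={$,d}  FOLLOW(B)={$,a}
round 2: done
  FOLLOW(S)={$}  FOLLOW(A)={$,d}  FOLLOW(B)={$,a}

FOLLOW(A) = ["$", "d"]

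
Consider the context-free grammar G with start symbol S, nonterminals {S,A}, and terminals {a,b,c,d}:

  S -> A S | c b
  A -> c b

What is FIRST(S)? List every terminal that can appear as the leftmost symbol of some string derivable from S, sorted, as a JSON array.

FIRST iteration:
pass 1:
  A via A→c b: +{c}
  S via S→A S: +{c}
  S: {c}  A: {c}
pass 2: (no change)
  S: {c}  A: {c}

FIRST(S) = ["c"]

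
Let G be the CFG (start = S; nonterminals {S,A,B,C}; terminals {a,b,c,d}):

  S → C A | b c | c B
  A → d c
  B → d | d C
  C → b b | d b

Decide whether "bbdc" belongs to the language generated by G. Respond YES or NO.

Convert to CNF:
  S -> C A | T1 B | T2 T1
  A -> T0 T1
  B -> T0 C | d
  C -> T0 T2 | T2 T2
  T0 -> d
  T1 -> c
  T2 -> b

CYK table (by increasing span):
  [0..0]={T2}  "b"  orig:{}
  [1..1]={T2}  "b"  orig:{}
  [2..2]={B,T0}  "d"  orig:{B}
  [3..3]={T1}  "c"  orig:{}
  [0..1]={C}  "bb"
  [1..2]=∅  "bd"
  [2..3]={A}  "dc"
  [0..2]=∅  "bbd"
  [1..3]=∅  "bdc"
  [0..3]={S}  "bbdc"

S ∈ T[0,3] ⇒ YES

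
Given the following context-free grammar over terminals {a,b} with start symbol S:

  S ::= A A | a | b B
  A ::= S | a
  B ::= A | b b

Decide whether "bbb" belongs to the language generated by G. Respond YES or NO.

Convert to CNF:
  S -> A A | T0 B | a
  A -> A A | T0 B | a
  B -> A A | T0 B | T0 T0 | a
  T0 -> b

Fill CYK table bottom-up:
  cell(0,0) b: {T0}  orig:{}
  cell(1,1) b: {T0}  orig:{}
  cell(2,2) b: {T0}  orig:{}
  cell(0,1) bb: {B}
  cell(1,2) bb: {B}
  cell(0,2) bbb: {A,B,S}

S ∈ T[0,2] ⇒ YES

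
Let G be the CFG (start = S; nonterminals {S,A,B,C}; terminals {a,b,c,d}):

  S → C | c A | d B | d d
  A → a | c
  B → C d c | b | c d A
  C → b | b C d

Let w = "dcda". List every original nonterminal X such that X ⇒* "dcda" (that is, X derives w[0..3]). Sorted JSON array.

Convert to CNF:
  S -> T0 B | T0 T0 | T1 A | T2 X6 | b
  A -> a | c
  B -> C X3 | T1 X4 | b
  C -> T2 X5 | b
  T0 -> d
  T1 -> c
  T2 -> b
  X3 -> T0 T1
  X4 -> T0 A
  X5 -> C T0
  X6 -> C T0

Fill CYK table bottom-up — only the sub-triangle for w[0..3]:
  T[0,0] 'd' = {T0}  orig:{}
  T[1,1] 'c' = {A,T1}  orig:{A}
  T[2,2] 'd' = {T0}  orig:{}
  T[3,3] 'a' = {A}
  T[0,1] 'dc' = {X3,X4}  orig:{}
  T[1,2] 'cd' = ∅
  T[2,3] 'da' = {X4}  orig:{}
  T[0,2] 'dcd' = ∅
  T[1,3] 'cda' = {B}
  T[0,3] 'dcda' = {S}

Original NTs in T[0,3] deriving "dcda": ["S"]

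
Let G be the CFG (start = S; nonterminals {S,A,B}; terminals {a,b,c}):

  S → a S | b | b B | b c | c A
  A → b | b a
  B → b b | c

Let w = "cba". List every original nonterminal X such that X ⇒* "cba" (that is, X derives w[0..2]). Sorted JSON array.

CNF form of G:
  S -> T0 B | T0 T2 | T1 S | T2 A | b
  A -> T0 T1 | b
  B -> T0 T0 | c
  T0 -> b
  T1 -> a
  T2 -> c

CYK table (by increasing span), restricted to cells inside w[0..2]:
  [0..0]={B,T2}  "c"  orig:{B}
  [1..1]={A,S,T0}  "b"  orig:{A,S}
  [2..2]={T1}  "a"  orig:{}
  [0..1]={S}  "cb"
  [1..2]={A}  "ba"
  [0..2]={S}  "cba"

Original NTs in T[0,2] deriving "cba": ["S"]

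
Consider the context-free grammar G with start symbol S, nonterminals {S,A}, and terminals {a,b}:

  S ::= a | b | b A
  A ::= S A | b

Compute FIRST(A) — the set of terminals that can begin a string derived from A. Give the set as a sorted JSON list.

FIRST iteration:
[1]
  A via A→b: +{b}
  S via S→a: +{a}
  S via S→b: +{b}
  S: {a,b}  A: {b}
[2]
  A via A→S A: +{a}
  S: {a,b}  A: {a,b}
[3] (no change)
  S: {a,b}  A: {a,b}

FIRST(A) = ["a", "b"]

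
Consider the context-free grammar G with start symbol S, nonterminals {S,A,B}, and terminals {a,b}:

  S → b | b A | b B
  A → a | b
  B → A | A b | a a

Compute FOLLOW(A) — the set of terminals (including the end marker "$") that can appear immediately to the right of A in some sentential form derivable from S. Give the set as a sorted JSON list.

Compute FIRST by fixpoint:
pass 1:
  A via A→a: +{a}
  A via A→b: +{b}
  B via B→A: +{a,b}
  S via S→b: +{b}
  FIRST[S]={b}  FIRST[A]={a,b}  FIRST[B]={a,b}
pass 2: (stable)
  FIRST[S]={b}  FIRST[A]={a,b}  FIRST[B]={a,b}

FOLLOW iteration:
seed FOLLOW(S) with $
[1]
  B→A b: FOLLOW(A) ⊇ FIRST(b) = {b}; new: +{b}
  S→b A: FOLLOW(A) ⊇ FOLLOW(S) ⊇ {$}; new: +{$}
  S→b B: FOLLOW(B) ⊇ FOLLOW(S) ⊇ {$}; new: +{$}
  FOLLOW(S)={$}  FOLLOW(A)={$,b}  FOLLOW(B)={$}
[2] — fixpoint
  FOLLOW(S)={$}  FOLLOW(A)={$,b}  FOLLOW(B)={$}

FOLLOW(A) = ["$", "b"]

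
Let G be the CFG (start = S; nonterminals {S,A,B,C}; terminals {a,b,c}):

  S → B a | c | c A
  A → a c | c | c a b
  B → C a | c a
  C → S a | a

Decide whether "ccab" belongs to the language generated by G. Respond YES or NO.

Convert to CNF:
  S -> B T0 | T1 A | c
  A -> T0 T1 | T1 X3 | c
  B -> C T0 | T1 T0
  C -> S T0 | a
  T0 -> a
  T1 -> c
  T2 -> b
  X3 -> T0 T2

CYK fill:
  cell(0,0) c: {A,S,T1}  orig:{A,S}
  cell(1,1) c: {A,S,T1}  orig:{A,S}
  cell(2,2) a: {C,T0}  orig:{C}
  cell(3,3) b: {T2}  orig:{}
  cell(0,1) cc: {S}
  cell(1,2) ca: {B,C}
  cell(2,3) ab: {X3}  orig:{}
  cell(0,2) cca: {C}
  cell(1,3) cab: {A}
  cell(0,3) ccab: {S}

S ∈ T[0,3] ⇒ YES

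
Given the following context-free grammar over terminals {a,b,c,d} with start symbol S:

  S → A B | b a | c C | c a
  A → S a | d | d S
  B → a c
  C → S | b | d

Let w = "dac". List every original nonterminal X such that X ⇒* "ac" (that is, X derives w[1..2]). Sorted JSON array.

Convert to CNF:
  S -> A B | T2 C | T2 T0 | T3 T0
  A -> S T0 | T1 S | d
  B -> T0 T2
  C -> A B | T2 C | T2 T0 | T3 T0 | b | d
  T0 -> a
  T1 -> d
  T2 -> c
  T3 -> b

CYK table (by increasing span) — only the sub-triangle for w[1..2]:
  T[1,1] 'a' = {T0}  orig:{}
  T[2,2] 'c' = {T2}  orig:{}
  T[1,2] 'ac' = {B}

Original NTs in T[1,2] deriving "ac": ["B"]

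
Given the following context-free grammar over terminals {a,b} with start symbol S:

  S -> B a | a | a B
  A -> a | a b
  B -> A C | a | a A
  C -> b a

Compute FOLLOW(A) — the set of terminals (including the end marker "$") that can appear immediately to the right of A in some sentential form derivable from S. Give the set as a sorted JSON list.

FIRST iteration:
[1]
  A via A→a: +{a}
  B via B→A C: +{a}
  C via C→b a: +{b}
  S via S→B a: +{a}
  FIRST(S)={a}  FIRST(A)={a}  FIRST(B)={a}  FIRST(C)={b}
[2] — fixpoint
  FIRST(S)={a}  FIRST(A)={a}  FIRST(B)={a}  FIRST(C)={b}

Compute FOLLOW by fixpoint:
seed FOLLOW(S) with $
round 1:
  B→A C: FOLLOW(A) ⊇ FIRST(C) = {b}; new: +{b}
  S→B a: FOLLOW(B) ⊇ FIRST(a) = {a}; new: +{a}
  S→a B: FOLLOW(B) ⊇ FOLLOW(S) ⊇ {$}; new: +{$}
  S: {$}  A: {b}  B: {$,a}  C: {}
round 2:
  B→A C: FOLLOW(C) ⊇ FOLLOW(B) ⊇ {$,a}; new: +{$,a}
  B→a A: FOLLOW(A) ⊇ FOLLOW(B) ⊇ {$,a}; new: +{$,a}
  S: {$}  A: {$,a,b}  B: {$,a}  C: {$,a}
round 3: done
  S: {$}  A: {$,a,b}  B: {$,a}  C: {$,a}

FOLLOW(A) = ["$", "a", "b"]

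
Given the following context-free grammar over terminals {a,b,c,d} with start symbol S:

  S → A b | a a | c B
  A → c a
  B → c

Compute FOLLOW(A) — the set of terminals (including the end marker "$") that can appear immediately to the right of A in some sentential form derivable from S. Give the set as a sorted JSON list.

FIRST sets, iterate to fixpoint:
pass 1:
  A via A→c a: +{c}
  B via B→c: +{c}
  S via S→A b: +{c}
  S via S→a a: +{a}
  FIRST(S)={a,c}  FIRST(A)={c}  FIRST(B)={c}
pass 2: (no change)
  FIRST(S)={a,c}  FIRST(A)={c}  FIRST(B)={c}

FOLLOW iteration:
seed FOLLOW(S) with $
[1]
  S→A b: FOLLOW(A) ⊇ FIRST(b) = {b}; new: +{b}
  S→c B: FOLLOW(B) ⊇ FOLLOW(S) ⊇ {$}; new: +{$}
  FOLLOW[S]={$}  FOLLOW[A]={b}  FOLLOW[B]={$}
[2] (stable)
  FOLLOW[S]={$}  FOLLOW[A]={b}  FOLLOW[B]={$}

FOLLOW(A) = ["b"]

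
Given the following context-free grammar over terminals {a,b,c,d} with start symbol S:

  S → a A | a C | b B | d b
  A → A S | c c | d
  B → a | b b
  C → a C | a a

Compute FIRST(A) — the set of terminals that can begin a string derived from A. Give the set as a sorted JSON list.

FIRST iteration:
pass 1:
  A via A→c c: +{c}
  A via A→d: +{d}
  B via B→a: +{a}
  B via B→b b: +{b}
  C via C→a C: +{a}
  S via S→a A: +{a}
  S via S→b B: +{b}
  S via S→d b: +{d}
  FIRST(S)={a,b,d}  FIRST(A)={c,d}  FIRST(B)={a,b}  FIRST(C)={a}
pass 2: (no change)
  FIRST(S)={a,b,d}  FIRST(A)={c,d}  FIRST(B)={a,b}  FIRST(C)={a}

FIRST(A) = ["c", "d"]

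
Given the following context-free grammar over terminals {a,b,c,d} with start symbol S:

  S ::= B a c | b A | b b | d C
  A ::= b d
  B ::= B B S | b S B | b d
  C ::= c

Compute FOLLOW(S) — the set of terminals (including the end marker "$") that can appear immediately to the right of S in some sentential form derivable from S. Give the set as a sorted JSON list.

FIRST sets, iterate to fixpoint:
[1]
  A via A→b d: +{b}
  B via B→b S B: +{b}
  C via C→c: +{c}
  S via S→B a c: +{b}
  S via S→d C: +{d}
  FIRST(S)={b,d}  FIRST(A)={b}  FIRST(B)={b}  FIRST(C)={c}
[2] done
  FIRST(S)={b,d}  FIRST(A)={b}  FIRST(B)={b}  FIRST(C)={c}

FOLLOW iteration:
seed FOLLOW(S) with $
round 1:
  B→B B S: FOLLOW(B) ⊇ FIRST(B) = {b}; new: +{b}
  B→B B S: FOLLOW(B) ⊇ FIRST(S) = {b,d}; new: +{d}
  B→B B S: FOLLOW(S) ⊇ FOLLOW(B) ⊇ {b,d}; new: +{b,d}
  S→B a c: FOLLOW(B) ⊇ FIRST(a) = {a}; new: +{a}
  S→b A: FOLLOW(A) ⊇ FOLLOW(S) ⊇ {$,b,d}; new: +{$,b,d}
  S→d C: FOLLOW(C) ⊇ FOLLOW(S) ⊇ {$,b,d}; new: +{$,b,d}
  FOLLOW[S]={$,b,d}  FOLLOW[A]={$,b,d}  FOLLOW[B]={a,b,d}  FOLLOW[C]={$,b,d}
round 2:
  B→B B S: FOLLOW(S) ⊇ FOLLOW(B) ⊇ {a,b,d}; new: +{a}
  S→b A: FOLLOW(A) ⊇ FOLLOW(S) ⊇ {$,a,b,d}; new: +{a}
  S→d C: FOLLOW(C) ⊇ FOLLOW(S) ⊇ {$,a,b,d}; new: +{a}
  FOLLOW[S]={$,a,b,d}  FOLLOW[A]={$,a,b,d}  FOLLOW[B]={a,b,d}  FOLLOW[C]={$,a,b,d}
round 3: (no change)
  FOLLOW[S]={$,a,b,d}  FOLLOW[A]={$,a,b,d}  FOLLOW[B]={a,b,d}  FOLLOW[C]={$,a,b,d}

FOLLOW(S) = ["$", "a", "b", "d"]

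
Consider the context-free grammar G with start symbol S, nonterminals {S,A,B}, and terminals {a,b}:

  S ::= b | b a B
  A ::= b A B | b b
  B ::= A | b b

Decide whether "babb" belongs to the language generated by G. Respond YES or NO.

Convert to CNF:
  S -> T0 X4 | b
  A -> T0 T0 | T0 X2
  B -> T0 T0 | T0 X3
  T0 -> b
  T1 -> a
  X2 -> A B
  X3 -> A B
  X4 -> T1 B

CYK fill:
  cell(0,0) b: {S,T0}  orig:{S}
  cell(1,1) a: {T1}  orig:{}
  cell(2,2) b: {S,T0}  orig:{S}
  cell(3,3) b: {S,T0}  orig:{S}
  cell(0,1) ba: ∅
  cell(1,2) ab: ∅
  cell(2,3) bb: {A,B}
  cell(0,2) bab: ∅
  cell(1,3) abb: {X4}  orig:{}
  cell(0,3) babb: {S}

S ∈ T[0,3] ⇒ YES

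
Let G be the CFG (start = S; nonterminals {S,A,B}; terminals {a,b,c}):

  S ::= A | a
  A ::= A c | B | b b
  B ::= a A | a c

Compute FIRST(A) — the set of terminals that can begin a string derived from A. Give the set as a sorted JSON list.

FIRST iteration:
[1]
  A via A→b b: +{b}
  B via B→a A: +{a}
  S via S→A: +{b}
  S via S→a: +{a}
  FIRST[S]={a,b}  FIRST[A]={b}  FIRST[B]={a}
[2]
  A via A→B: +{a}
  FIRST[S]={a,b}  FIRST[A]={a,b}  FIRST[B]={a}
[3] (stable)
  FIRST[S]={a,b}  FIRST[A]={a,b}  FIRST[B]={a}

FIRST(A) = ["a", "b"]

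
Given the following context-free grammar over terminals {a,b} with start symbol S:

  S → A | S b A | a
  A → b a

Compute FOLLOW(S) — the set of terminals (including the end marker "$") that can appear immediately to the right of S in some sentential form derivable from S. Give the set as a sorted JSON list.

FIRST iteration:
pass 1:
  A via A→b a: +{b}
  S via S→A: +{b}
  S via S→a: +{a}
  S: {a,b}  A: {b}
pass 2: (stable)
  S: {a,b}  A: {b}

FOLLOW sets:
initialize: $ ∈ FOLLOW(S)
iter 1:
  S→A: FOLLOW(A) ⊇ FOLLOW(S) ⊇ {$}; new: +{$}
  S→S b A: FOLLOW(S) ⊇ FIRST(b) = {b}; new: +{b}
  S→S b A: FOLLOW(A) ⊇ FOLLOW(S) ⊇ {$,b}; new: +{b}
  FOLLOW[S]={$,b}  FOLLOW[A]={$,b}
iter 2: — fixpoint
  FOLLOW[S]={$,b}  FOLLOW[A]={$,b}

FOLLOW(S) = ["$", "b"]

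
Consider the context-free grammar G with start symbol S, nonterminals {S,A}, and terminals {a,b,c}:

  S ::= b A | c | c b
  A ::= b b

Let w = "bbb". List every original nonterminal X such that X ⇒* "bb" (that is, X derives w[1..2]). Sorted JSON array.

CNF form of G:
  S -> T0 A | T1 T0 | c
  A -> T0 T0
  T0 -> b
  T1 -> c

Fill CYK table bottom-up (cells [i..j] with 1 ≤ i ≤ j ≤ 2 only):
  cell(1,1) b: {T0}  orig:{}
  cell(2,2) b: {T0}  orig:{}
  cell(1,2) bb: {A}

Original NTs in T[1,2] deriving "bb": ["A"]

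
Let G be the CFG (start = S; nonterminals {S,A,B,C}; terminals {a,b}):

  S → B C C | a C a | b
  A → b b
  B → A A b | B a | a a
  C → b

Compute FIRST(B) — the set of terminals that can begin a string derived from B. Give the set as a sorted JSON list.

FIRST iteration:
round 1:
  A via A→b b: +{b}
  B via B→A A b: +{b}
  B via B→a a: +{a}
  C via C→b: +{b}
  S via S→B C C: +{a,b}
  FIRST(S)={a,b}  FIRST(A)={b}  FIRST(B)={a,b}  FIRST(C)={b}
round 2: done
  FIRST(S)={a,b}  FIRST(A)={b}  FIRST(B)={a,b}  FIRST(C)={b}

FIRST(B) = ["a", "b"]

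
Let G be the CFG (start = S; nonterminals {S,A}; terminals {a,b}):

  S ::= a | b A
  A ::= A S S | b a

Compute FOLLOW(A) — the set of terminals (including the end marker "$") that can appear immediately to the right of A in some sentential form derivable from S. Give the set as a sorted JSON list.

FIRST sets, iterate to fixpoint:
round 1:
  A via A→b a: +{b}
  S via S→a: +{a}
  S via S→b A: +{b}
  FIRST[S]={a,b}  FIRST[A]={b}
round 2: — fixpoint
  FIRST[S]={a,b}  FIRST[A]={b}

FOLLOW sets:
seed FOLLOW(S) with $
pass 1:
  A→A S S: FOLLOW(A) ⊇ FIRST(S) = {a,b}; new: +{a,b}
  A→A S S: FOLLOW(S) ⊇ FIRST(S) = {a,b}; new: +{a,b}
  S→b A: FOLLOW(A) ⊇ FOLLOW(S) ⊇ {$,a,b}; new: +{$}
  S: {$,a,b}  A: {$,a,b}
pass 2: done
  S: {$,a,b}  A: {$,a,b}

FOLLOW(A) = ["$", "a", "b"]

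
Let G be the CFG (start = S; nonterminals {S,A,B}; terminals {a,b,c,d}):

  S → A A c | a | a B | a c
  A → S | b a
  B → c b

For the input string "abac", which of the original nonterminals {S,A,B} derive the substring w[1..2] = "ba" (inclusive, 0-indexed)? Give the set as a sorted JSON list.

CNF form of G:
  S -> A X4 | T1 B | T1 T0 | a
  A -> A X3 | T1 B | T1 T0 | T2 T1 | a
  B -> T0 T2
  T0 -> c
  T1 -> a
  T2 -> b
  X3 -> A T0
  X4 -> A T0

CYK table (by increasing span), restricted to cells inside w[1..2]:
  T[1,1] 'b' = {T2}  orig:{}
  T[2,2] 'a' = {A,S,T1}  orig:{A,S}
  T[1,2] 'ba' = {A}

Original NTs in T[1,2] deriving "ba": ["A"]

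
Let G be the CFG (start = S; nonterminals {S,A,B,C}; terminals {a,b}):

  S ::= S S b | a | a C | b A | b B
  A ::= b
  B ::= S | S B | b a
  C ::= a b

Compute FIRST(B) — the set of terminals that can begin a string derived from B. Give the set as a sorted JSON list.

FIRST sets, iterate to fixpoint:
pass 1:
  A via A→b: +{b}
  B via B→b a: +{b}
  C via C→a b: +{a}
  S via S→a: +{a}
  S via S→b A: +{b}
  FIRST(S)={a,b}  FIRST(A)={b}  FIRST(B)={b}  FIRST(C)={a}
pass 2:
  B via B→S: +{a}
  FIRST(S)={a,b}  FIRST(A)={b}  FIRST(B)={a,b}  FIRST(C)={a}
pass 3: (no change)
  FIRST(S)={a,b}  FIRST(A)={b}  FIRST(B)={a,b}  FIRST(C)={a}

FIRST(B) = ["a", "b"]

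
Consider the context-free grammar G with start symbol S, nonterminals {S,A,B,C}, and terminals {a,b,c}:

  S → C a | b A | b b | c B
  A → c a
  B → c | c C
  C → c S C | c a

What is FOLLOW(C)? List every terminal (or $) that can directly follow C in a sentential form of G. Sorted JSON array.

Compute FIRST by fixpoint:
pass 1:
  A via A→c a: +{c}
  B via B→c: +{c}
  C via C→c S C: +{c}
  S via S→C a: +{c}
  S via S→b A: +{b}
  S: {b,c}  A: {c}  B: {c}  C: {c}
pass 2: (no change)
  S: {b,c}  A: {c}  B: {c}  C: {c}

FOLLOW iteration:
FOLLOW(S) := {$}
pass 1:
  C→c S C: FOLLOW(S) ⊇ FIRST(C) = {c}; new: +{c}
  S→C a: FOLLOW(C) ⊇ FIRST(a) = {a}; new: +{a}
  S→b A: FOLLOW(A) ⊇ FOLLOW(S) ⊇ {$,c}; new: +{$,c}
  S→c B: FOLLOW(B) ⊇ FOLLOW(S) ⊇ {$,c}; new: +{$,c}
  FOLLOW[S]={$,c}  FOLLOW[A]={$,c}  FOLLOW[B]={$,c}  FOLLOW[C]={a}
pass 2:
  B→c C: FOLLOW(C) ⊇ FOLLOW(B) ⊇ {$,c}; new: +{$,c}
  FOLLOW[S]={$,c}  FOLLOW[A]={$,c}  FOLLOW[B]={$,c}  FOLLOW[C]={$,a,c}
pass 3: (no change)
  FOLLOW[S]={$,c}  FOLLOW[A]={$,c}  FOLLOW[B]={$,c}  FOLLOW[C]={$,a,c}

FOLLOW(C) = ["$", "a", "c"]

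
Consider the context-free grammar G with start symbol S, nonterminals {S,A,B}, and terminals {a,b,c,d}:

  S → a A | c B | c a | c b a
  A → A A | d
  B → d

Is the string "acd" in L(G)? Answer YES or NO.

Convert to CNF:
  S -> T0 A | T1 B | T1 T0 | T1 X3
  A -> A A | d
  B -> d
  T0 -> a
  T1 -> c
  T2 -> b
  X3 -> T2 T0

Fill CYK table bottom-up:
  [0..0]={T0}  "a"  orig:{}
  [1..1]={T1}  "c"  orig:{}
  [2..2]={A,B}  "d"
  [0..1]=∅  "ac"
  [1..2]={S}  "cd"
  [0..2]=∅  "acd"

S ∉ T[0,2] ⇒ NO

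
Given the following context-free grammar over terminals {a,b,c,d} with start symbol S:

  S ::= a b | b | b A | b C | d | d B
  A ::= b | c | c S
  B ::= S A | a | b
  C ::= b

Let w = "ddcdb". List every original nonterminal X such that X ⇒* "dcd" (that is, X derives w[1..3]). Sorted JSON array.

Convert to CNF:
  S -> T1 T2 | T2 A | T2 C | T3 B | b | d
  A -> T0 S | b | c
  B -> S A | a | b
  C -> b
  T0 -> c
  T1 -> a
  T2 -> b
  T3 -> d

CYK fill — only the sub-triangle for w[1..3]:
  T[1,1] 'd' = {S,T3}  orig:{S}
  T[2,2] 'c' = {A,T0}  orig:{A}
  T[3,3] 'd' = {S,T3}  orig:{S}
  T[1,2] 'dc' = {B}
  T[2,3] 'cd' = {A}
  T[1,3] 'dcd' = {B}

Original NTs in T[1,3] deriving "dcd": ["B"]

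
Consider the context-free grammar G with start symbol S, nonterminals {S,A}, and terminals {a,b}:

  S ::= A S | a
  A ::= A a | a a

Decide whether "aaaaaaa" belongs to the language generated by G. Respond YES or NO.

CNF form of G:
  S -> A S | a
  A -> A T0 | T0 T0
  T0 -> a

CYK table (by increasing span):
  [0..0]={S,T0}  "a"  orig:{S}
  [1..1]={S,T0}  "a"  orig:{S}
  [2..2]={S,T0}  "a"  orig:{S}
  [3..3]={S,T0}  "a"  orig:{S}
  [4..4]={S,T0}  "a"  orig:{S}
  [5..5]={S,T0}  "a"  orig:{S}
  [6..6]={S,T0}  "a"  orig:{S}
  [0..1]={A}  "aa"
  [1..2]={A}  "aa"
  [2..3]={A}  "aa"
  [3..4]={A}  "aa"
  [4..5]={A}  "aa"
  [5..6]={A}  "aa"
  [0..2]={A,S}  "aaa"
  [1..3]={A,S}  "aaa"
  [2..4]={A,S}  "aaa"
  [3..5]={A,S}  "aaa"
  [4..6]={A,S}  "aaa"
  [0..3]={A,S}  "aaaa"
  [1..4]={A,S}  "aaaa"
  [2..5]={A,S}  "aaaa"
  [3..6]={A,S}  "aaaa"
  [0..4]={A,S}  "aaaaa"
  [1..5]={A,S}  "aaaaa"
  [2..6]={A,S}  "aaaaa"
  [0..5]={A,S}  "aaaaaa"
  [1..6]={A,S}  "aaaaaa"
  [0..6]={A,S}  "aaaaaaa"

S ∈ T[0,6] ⇒ YES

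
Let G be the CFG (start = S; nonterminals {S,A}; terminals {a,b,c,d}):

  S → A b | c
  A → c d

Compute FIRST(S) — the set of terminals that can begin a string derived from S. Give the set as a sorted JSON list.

FIRST sets, iterate to fixpoint:
pass 1:
  A via A→c d: +{c}
  S via S→A b: +{c}
  FIRST(S)={c}  FIRST(A)={c}
pass 2: done
  FIRST(S)={c}  FIRST(A)={c}

FIRST(S) = ["c"]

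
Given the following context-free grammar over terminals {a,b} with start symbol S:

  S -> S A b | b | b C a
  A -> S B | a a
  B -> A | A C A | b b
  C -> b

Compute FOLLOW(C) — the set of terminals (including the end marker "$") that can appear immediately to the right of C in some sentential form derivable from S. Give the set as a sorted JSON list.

Compute FIRST by fixpoint:
iter 1:
  A via A→a a: +{a}
  B via B→A: +{a}
  B via B→b b: +{b}
  C via C→b: +{b}
  S via S→b: +{b}
  S: {b}  A: {a}  B: {a,b}  C: {b}
iter 2:
  A via A→S B: +{b}
  S: {b}  A: {a,b}  B: {a,b}  C: {b}
iter 3: (no change)
  S: {b}  A: {a,b}  B: {a,b}  C: {b}

FOLLOW sets:
FOLLOW(S) := {$}
round 1:
  A→S B: FOLLOW(S) ⊇ FIRST(B) = {a,b}; new: +{a,b}
  B→A C A: FOLLOW(A) ⊇ FIRST(C) = {b}; new: +{b}
  B→A C A: FOLLOW(C) ⊇ FIRST(A) = {a,b}; new: +{a,b}
  S: {$,a,b}  A: {b}  B: {}  C: {a,b}
round 2:
  A→S B: FOLLOW(B) ⊇ FOLLOW(A) ⊇ {b}; new: +{b}
  S: {$,a,b}  A: {b}  B: {b}  C: {a,b}
round 3: done
  S: {$,a,b}  A: {b}  B: {b}  C: {a,b}

FOLLOW(C) = ["a", "b"]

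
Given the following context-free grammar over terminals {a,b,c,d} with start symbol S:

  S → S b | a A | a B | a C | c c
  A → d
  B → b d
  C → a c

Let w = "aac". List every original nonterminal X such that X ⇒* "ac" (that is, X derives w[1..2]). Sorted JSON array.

CNF form of G:
  S -> S T0 | T2 A | T2 B | T2 C | T3 T3
  A -> d
  B -> T0 T1
  C -> T2 T3
  T0 -> b
  T1 -> d
  T2 -> a
  T3 -> c

Fill CYK table bottom-up, restricted to cells inside w[1..2]:
  cell(1,1) a: {T2}  orig:{}
  cell(2,2) c: {T3}  orig:{}
  cell(1,2) ac: {C}

Original NTs in T[1,2] deriving "ac": ["C"]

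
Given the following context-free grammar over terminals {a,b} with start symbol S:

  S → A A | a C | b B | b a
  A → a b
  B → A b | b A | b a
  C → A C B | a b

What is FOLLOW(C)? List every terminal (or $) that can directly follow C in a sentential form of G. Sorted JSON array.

Compute FIRST by fixpoint:
round 1:
  A via A→a b: +{a}
  B via B→A b: +{a}
  B via B→b A: +{b}
  C via C→A C B: +{a}
  S via S→A A: +{a}
  S via S→b B: +{b}
  S: {a,b}  A: {a}  B: {a,b}  C: {a}
round 2: (stable)
  S: {a,b}  A: {a}  B: {a,b}  C: {a}

Compute FOLLOW by fixpoint:
seed FOLLOW(S) with $
iter 1:
  B→A b: FOLLOW(A) ⊇ FIRST(b) = {b}; new: +{b}
  C→A C B: FOLLOW(A) ⊇ FIRST(C) = {a}; new: +{a}
  C→A C B: FOLLOW(C) ⊇ FIRST(B) = {a,b}; new: +{a,b}
  C→A C B: FOLLOW(B) ⊇ FOLLOW(C) ⊇ {a,b}; new: +{a,b}
  S→A A: FOLLOW(A) ⊇ FOLLOW(S) ⊇ {$}; new: +{$}
  S→a C: FOLLOW(C) ⊇ FOLLOW(S) ⊇ {$}; new: +{$}
  S→b B: FOLLOW(B) ⊇ FOLLOW(S) ⊇ {$}; new: +{$}
  FOLLOW(S)={$}  FOLLOW(A)={$,a,b}  FOLLOW(B)={$,a,b}  FOLLOW(C)={$,a,b}
iter 2: done
  FOLLOW(S)={$}  FOLLOW(A)={$,a,b}  FOLLOW(B)={$,a,b}  FOLLOW(C)={$,a,b}

FOLLOW(C) = ["$", "a", "b"]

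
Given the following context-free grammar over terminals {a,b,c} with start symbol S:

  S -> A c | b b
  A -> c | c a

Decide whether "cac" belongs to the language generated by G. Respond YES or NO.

CNF form of G:
  S -> A T0 | T2 T2
  A -> T0 T1 | c
  T0 -> c
  T1 -> a
  T2 -> b

Fill CYK table bottom-up:
  cell(0,0) c: {A,T0}  orig:{A}
  cell(1,1) a: {T1}  orig:{}
  cell(2,2) c: {A,T0}  orig:{A}
  cell(0,1) ca: {A}
  cell(1,2) ac: ∅
  cell(0,2) cac: {S}

S ∈ T[0,2] ⇒ YES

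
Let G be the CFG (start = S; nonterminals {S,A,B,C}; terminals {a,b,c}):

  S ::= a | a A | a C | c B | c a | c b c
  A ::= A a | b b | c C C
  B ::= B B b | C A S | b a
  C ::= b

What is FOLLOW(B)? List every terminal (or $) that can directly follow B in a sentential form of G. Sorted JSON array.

FIRST iteration:
[1]
  A via A→b b: +{b}
  A via A→c C C: +{c}
  B via B→b a: +{b}
  C via C→b: +{b}
  S via S→a: +{a}
  S via S→c B: +{c}
  FIRST[S]={a,c}  FIRST[A]={b,c}  FIRST[B]={b}  FIRST[C]={b}
[2] done
  FIRST[S]={a,c}  FIRST[A]={b,c}  FIRST[B]={b}  FIRST[C]={b}

FOLLOW iteration:
FOLLOW(S) := {$}
pass 1:
  A→A a: FOLLOW(A) ⊇ FIRST(a) = {a}; new: +{a}
  A→c C C: FOLLOW(C) ⊇ FIRST(C) = {b}; new: +{b}
  A→c C C: FOLLOW(C) ⊇ FOLLOW(A) ⊇ {a}; new: +{a}
  B→B B b: FOLLOW(B) ⊇ FIRST(B) = {b}; new: +{b}
  B→C A S: FOLLOW(C) ⊇ FIRST(A) = {b,c}; new: +{c}
  B→C A S: FOLLOW(A) ⊇ FIRST(S) = {a,c}; new: +{c}
  B→C A S: FOLLOW(S) ⊇ FOLLOW(B) ⊇ {b}; new: +{b}
  S→a A: FOLLOW(A) ⊇ FOLLOW(S) ⊇ {$,b}; new: +{$,b}
  S→a C: FOLLOW(C) ⊇ FOLLOW(S) ⊇ {$,b}; new: +{$}
  S→c B: FOLLOW(B) ⊇ FOLLOW(S) ⊇ {$,b}; new: +{$}
  FOLLOW[S]={$,b}  FOLLOW[A]={$,a,b,c}  FOLLOW[B]={$,b}  FOLLOW[C]={$,a,b,c}
pass 2: — fixpoint
  FOLLOW[S]={$,b}  FOLLOW[A]={$,a,b,c}  FOLLOW[B]={$,b}  FOLLOW[C]={$,a,b,c}

FOLLOW(B) = ["$", "b"]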